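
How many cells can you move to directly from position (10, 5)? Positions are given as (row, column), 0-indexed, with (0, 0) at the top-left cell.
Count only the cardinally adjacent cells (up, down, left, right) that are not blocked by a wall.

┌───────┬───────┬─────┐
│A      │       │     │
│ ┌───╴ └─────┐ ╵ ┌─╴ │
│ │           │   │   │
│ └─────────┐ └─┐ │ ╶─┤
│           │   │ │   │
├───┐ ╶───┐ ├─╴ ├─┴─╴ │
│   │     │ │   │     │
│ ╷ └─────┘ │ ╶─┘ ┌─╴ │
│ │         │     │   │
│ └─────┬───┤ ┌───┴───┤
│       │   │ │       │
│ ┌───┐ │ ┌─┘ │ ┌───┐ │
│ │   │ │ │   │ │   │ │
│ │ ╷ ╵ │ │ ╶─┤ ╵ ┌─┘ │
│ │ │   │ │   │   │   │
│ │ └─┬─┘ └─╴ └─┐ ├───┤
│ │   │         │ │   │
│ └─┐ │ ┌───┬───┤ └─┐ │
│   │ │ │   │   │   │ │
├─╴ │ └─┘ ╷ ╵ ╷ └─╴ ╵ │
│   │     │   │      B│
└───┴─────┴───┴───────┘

Checking passable neighbors of (10, 5):
Neighbors: (9, 5), (10, 6)
Count: 2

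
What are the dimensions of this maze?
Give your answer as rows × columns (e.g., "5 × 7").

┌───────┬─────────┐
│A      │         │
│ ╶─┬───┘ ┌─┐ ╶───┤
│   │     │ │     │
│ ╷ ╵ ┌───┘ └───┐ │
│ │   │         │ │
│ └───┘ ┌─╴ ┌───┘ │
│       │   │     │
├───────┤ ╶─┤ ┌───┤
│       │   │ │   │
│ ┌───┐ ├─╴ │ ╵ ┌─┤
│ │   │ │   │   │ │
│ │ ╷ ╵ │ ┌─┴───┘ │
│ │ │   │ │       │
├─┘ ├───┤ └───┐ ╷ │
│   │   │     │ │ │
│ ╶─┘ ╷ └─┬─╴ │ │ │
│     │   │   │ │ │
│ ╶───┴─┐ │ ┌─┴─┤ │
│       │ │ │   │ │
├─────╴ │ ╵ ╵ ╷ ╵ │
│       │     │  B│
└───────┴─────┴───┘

Counting the maze dimensions:
Rows (vertical): 11
Columns (horizontal): 9
Dimensions: 11 × 9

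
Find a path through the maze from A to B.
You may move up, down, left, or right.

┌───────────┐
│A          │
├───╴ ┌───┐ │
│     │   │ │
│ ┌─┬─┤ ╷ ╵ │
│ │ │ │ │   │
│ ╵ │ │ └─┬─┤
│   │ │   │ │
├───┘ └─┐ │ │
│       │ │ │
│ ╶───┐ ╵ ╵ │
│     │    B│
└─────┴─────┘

Finding the shortest path through the maze:
Path length: 16 steps
Directions: right → right → right → right → right → down → down → left → up → left → down → down → right → down → down → right

Solution:

┌───────────┐
│A → → → → ↓│
├───╴ ┌───┐ │
│     │↓ ↰│↓│
│ ┌─┬─┤ ╷ ╵ │
│ │ │ │↓│↑ ↲│
│ ╵ │ │ └─┬─┤
│   │ │↳ ↓│ │
├───┘ └─┐ │ │
│       │↓│ │
│ ╶───┐ ╵ ╵ │
│     │  ↳ B│
└─────┴─────┘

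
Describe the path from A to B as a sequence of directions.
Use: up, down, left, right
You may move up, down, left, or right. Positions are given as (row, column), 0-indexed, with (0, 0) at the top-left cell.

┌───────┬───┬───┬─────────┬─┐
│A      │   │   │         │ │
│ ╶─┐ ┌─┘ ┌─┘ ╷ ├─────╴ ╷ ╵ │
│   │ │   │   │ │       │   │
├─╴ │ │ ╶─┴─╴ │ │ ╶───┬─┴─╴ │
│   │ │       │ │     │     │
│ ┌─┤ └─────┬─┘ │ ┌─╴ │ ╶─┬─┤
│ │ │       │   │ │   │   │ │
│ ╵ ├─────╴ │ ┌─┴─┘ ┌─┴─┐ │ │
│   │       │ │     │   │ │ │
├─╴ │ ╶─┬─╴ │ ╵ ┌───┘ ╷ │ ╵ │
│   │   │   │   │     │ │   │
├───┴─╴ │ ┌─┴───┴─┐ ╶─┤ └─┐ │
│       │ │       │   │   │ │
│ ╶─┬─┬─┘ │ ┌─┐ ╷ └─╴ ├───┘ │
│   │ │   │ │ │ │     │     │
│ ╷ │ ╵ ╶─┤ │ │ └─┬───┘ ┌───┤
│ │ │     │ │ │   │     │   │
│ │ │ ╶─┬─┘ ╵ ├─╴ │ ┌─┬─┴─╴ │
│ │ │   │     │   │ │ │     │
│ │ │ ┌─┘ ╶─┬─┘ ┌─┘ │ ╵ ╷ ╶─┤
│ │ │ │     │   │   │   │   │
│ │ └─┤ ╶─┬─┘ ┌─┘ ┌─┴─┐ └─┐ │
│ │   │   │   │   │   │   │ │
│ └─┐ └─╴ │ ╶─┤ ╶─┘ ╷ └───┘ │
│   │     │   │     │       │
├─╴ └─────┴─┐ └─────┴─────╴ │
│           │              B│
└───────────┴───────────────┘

Finding the path and converting it to directions:
Path through cells: (0,0) → (0,1) → (0,2) → (1,2) → (2,2) → (3,2) → (3,3) → (3,4) → (3,5) → (4,5) → (4,4) → (4,3) → (4,2) → (5,2) → (5,3) → (6,3) → (6,2) → (6,1) → (6,0) → (7,0) → (7,1) → (8,1) → (9,1) → (10,1) → (11,1) → (11,2) → (12,2) → (12,3) → (12,4) → (11,4) → (11,3) → (10,3) → (10,4) → (9,4) → (9,5) → (8,5) → (7,5) → (6,5) → (6,6) → (6,7) → (7,7) → (8,7) → (8,8) → (9,8) → (9,7) → (10,7) → (10,6) → (11,6) → (11,5) → (12,5) → (12,6) → (13,6) → (13,7) → (13,8) → (13,9) → (13,10) → (13,11) → (13,12) → (13,13)
Directions: right, right, down, down, down, right, right, right, down, left, left, left, down, right, down, left, left, left, down, right, down, down, down, down, right, down, right, right, up, left, up, right, up, right, up, up, up, right, right, down, down, right, down, left, down, left, down, left, down, right, down, right, right, right, right, right, right, right

Solution:

┌───────┬───┬───┬─────────┬─┐
│A → ↓  │   │   │         │ │
│ ╶─┐ ┌─┘ ┌─┘ ╷ ├─────╴ ╷ ╵ │
│   │↓│   │   │ │       │   │
├─╴ │ │ ╶─┴─╴ │ │ ╶───┬─┴─╴ │
│   │↓│       │ │     │     │
│ ┌─┤ └─────┬─┘ │ ┌─╴ │ ╶─┬─┤
│ │ │↳ → → ↓│   │ │   │   │ │
│ ╵ ├─────╴ │ ┌─┴─┘ ┌─┴─┐ │ │
│   │↓ ← ← ↲│ │     │   │ │ │
├─╴ │ ╶─┬─╴ │ ╵ ┌───┘ ╷ │ ╵ │
│   │↳ ↓│   │   │     │ │   │
├───┴─╴ │ ┌─┴───┴─┐ ╶─┤ └─┐ │
│↓ ← ← ↲│ │↱ → ↓  │   │   │ │
│ ╶─┬─┬─┘ │ ┌─┐ ╷ └─╴ ├───┘ │
│↳ ↓│ │   │↑│ │↓│     │     │
│ ╷ │ ╵ ╶─┤ │ │ └─┬───┘ ┌───┤
│ │↓│     │↑│ │↳ ↓│     │   │
│ │ │ ╶─┬─┘ ╵ ├─╴ │ ┌─┬─┴─╴ │
│ │↓│   │↱ ↑  │↓ ↲│ │ │     │
│ │ │ ┌─┘ ╶─┬─┘ ┌─┘ │ ╵ ╷ ╶─┤
│ │↓│ │↱ ↑  │↓ ↲│   │   │   │
│ │ └─┤ ╶─┬─┘ ┌─┘ ┌─┴─┐ └─┐ │
│ │↳ ↓│↑ ↰│↓ ↲│   │   │   │ │
│ └─┐ └─╴ │ ╶─┤ ╶─┘ ╷ └───┘ │
│   │↳ → ↑│↳ ↓│     │       │
├─╴ └─────┴─┐ └─────┴─────╴ │
│           │↳ → → → → → → B│
└───────────┴───────────────┘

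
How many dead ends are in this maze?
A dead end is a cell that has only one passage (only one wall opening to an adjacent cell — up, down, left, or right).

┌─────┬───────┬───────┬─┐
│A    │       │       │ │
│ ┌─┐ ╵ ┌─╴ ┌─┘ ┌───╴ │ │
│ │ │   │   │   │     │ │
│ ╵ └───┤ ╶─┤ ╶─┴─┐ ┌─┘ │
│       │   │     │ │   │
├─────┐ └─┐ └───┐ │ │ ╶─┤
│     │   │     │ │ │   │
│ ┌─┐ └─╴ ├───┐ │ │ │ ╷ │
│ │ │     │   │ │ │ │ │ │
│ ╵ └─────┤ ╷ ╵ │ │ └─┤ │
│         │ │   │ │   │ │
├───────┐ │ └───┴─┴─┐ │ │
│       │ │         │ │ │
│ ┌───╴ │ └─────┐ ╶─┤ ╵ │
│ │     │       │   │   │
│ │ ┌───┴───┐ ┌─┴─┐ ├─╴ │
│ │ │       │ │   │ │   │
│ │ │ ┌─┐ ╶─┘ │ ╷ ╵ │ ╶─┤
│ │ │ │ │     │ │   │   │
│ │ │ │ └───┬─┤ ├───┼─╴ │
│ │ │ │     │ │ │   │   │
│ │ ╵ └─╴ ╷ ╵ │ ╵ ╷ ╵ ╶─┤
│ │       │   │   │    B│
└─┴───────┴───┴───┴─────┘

Checking each cell for number of passages:

Dead ends found at positions:
  (0, 6)
  (0, 11)
  (1, 1)
  (1, 8)
  (4, 1)
  (4, 10)
  (5, 8)
  (6, 9)
  (7, 7)
  (8, 5)
  (9, 3)
  (10, 6)
  (11, 0)
  (11, 11)
Total dead ends: 14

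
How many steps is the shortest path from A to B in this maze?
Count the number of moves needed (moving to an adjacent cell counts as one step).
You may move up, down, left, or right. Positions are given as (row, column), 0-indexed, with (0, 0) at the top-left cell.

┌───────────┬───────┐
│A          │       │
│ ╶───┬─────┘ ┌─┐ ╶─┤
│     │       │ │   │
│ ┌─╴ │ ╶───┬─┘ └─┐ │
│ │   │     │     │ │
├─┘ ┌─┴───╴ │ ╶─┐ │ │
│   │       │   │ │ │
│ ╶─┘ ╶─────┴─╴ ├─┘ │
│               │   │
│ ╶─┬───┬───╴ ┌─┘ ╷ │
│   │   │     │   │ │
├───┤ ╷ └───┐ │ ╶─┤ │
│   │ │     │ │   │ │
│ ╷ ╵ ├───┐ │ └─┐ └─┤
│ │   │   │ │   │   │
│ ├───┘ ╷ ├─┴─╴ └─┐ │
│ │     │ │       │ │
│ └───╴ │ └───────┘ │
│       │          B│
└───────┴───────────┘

Using BFS to find shortest path:
Start: (0, 0), End: (9, 9)
Path found:
(0,0) → (1,0) → (1,1) → (1,2) → (2,2) → (2,1) → (3,1) → (3,0) → (4,0) → (4,1) → (4,2) → (3,2) → (3,3) → (3,4) → (3,5) → (2,5) → (2,4) → (2,3) → (1,3) → (1,4) → (1,5) → (1,6) → (0,6) → (0,7) → (0,8) → (1,8) → (1,9) → (2,9) → (3,9) → (4,9) → (4,8) → (5,8) → (5,7) → (6,7) → (6,8) → (7,8) → (7,9) → (8,9) → (9,9)
Number of steps: 38

Solution:

┌───────────┬───────┐
│A          │↱ → ↓  │
│ ╶───┬─────┘ ┌─┐ ╶─┤
│↳ → ↓│↱ → → ↑│ │↳ ↓│
│ ┌─╴ │ ╶───┬─┘ └─┐ │
│ │↓ ↲│↑ ← ↰│     │↓│
├─┘ ┌─┴───╴ │ ╶─┐ │ │
│↓ ↲│↱ → → ↑│   │ │↓│
│ ╶─┘ ╶─────┴─╴ ├─┘ │
│↳ → ↑          │↓ ↲│
│ ╶─┬───┬───╴ ┌─┘ ╷ │
│   │   │     │↓ ↲│ │
├───┤ ╷ └───┐ │ ╶─┤ │
│   │ │     │ │↳ ↓│ │
│ ╷ ╵ ├───┐ │ └─┐ └─┤
│ │   │   │ │   │↳ ↓│
│ ├───┘ ╷ ├─┴─╴ └─┐ │
│ │     │ │       │↓│
│ └───╴ │ └───────┘ │
│       │          B│
└───────┴───────────┘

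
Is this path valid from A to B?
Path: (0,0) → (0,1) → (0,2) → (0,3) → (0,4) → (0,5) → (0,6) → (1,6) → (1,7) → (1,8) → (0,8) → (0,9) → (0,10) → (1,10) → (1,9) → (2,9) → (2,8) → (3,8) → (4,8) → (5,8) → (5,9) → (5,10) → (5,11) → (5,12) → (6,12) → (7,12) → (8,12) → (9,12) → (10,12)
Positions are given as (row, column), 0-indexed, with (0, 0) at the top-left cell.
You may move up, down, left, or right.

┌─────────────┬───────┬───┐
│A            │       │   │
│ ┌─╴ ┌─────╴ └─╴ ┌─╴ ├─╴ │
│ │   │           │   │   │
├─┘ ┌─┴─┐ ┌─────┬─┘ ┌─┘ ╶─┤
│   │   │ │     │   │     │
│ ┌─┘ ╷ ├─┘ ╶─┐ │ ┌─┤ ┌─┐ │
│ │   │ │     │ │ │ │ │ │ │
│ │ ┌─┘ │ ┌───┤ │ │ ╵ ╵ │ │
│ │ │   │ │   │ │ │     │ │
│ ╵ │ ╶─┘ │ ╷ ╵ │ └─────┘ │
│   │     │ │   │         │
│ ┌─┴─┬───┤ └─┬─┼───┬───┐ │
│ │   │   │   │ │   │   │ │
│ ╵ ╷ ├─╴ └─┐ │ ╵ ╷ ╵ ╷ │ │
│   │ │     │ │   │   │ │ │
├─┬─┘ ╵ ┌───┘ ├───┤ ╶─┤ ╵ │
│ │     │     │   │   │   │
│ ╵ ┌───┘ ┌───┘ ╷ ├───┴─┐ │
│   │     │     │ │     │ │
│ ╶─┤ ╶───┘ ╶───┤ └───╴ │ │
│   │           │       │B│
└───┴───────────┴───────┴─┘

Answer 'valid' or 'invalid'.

Checking path validity:
Result: All consecutive moves are passable.

valid

Correct solution:

┌─────────────┬───────┬───┐
│A → → → → → ↓│  ↱ → ↓│   │
│ ┌─╴ ┌─────╴ └─╴ ┌─╴ ├─╴ │
│ │   │      ↳ → ↑│↓ ↲│   │
├─┘ ┌─┴─┐ ┌─────┬─┘ ┌─┘ ╶─┤
│   │   │ │     │↓ ↲│     │
│ ┌─┘ ╷ ├─┘ ╶─┐ │ ┌─┤ ┌─┐ │
│ │   │ │     │ │↓│ │ │ │ │
│ │ ┌─┘ │ ┌───┤ │ │ ╵ ╵ │ │
│ │ │   │ │   │ │↓│     │ │
│ ╵ │ ╶─┘ │ ╷ ╵ │ └─────┘ │
│   │     │ │   │↳ → → → ↓│
│ ┌─┴─┬───┤ └─┬─┼───┬───┐ │
│ │   │   │   │ │   │   │↓│
│ ╵ ╷ ├─╴ └─┐ │ ╵ ╷ ╵ ╷ │ │
│   │ │     │ │   │   │ │↓│
├─┬─┘ ╵ ┌───┘ ├───┤ ╶─┤ ╵ │
│ │     │     │   │   │  ↓│
│ ╵ ┌───┘ ┌───┘ ╷ ├───┴─┐ │
│   │     │     │ │     │↓│
│ ╶─┤ ╶───┘ ╶───┤ └───╴ │ │
│   │           │       │B│
└───┴───────────┴───────┴─┘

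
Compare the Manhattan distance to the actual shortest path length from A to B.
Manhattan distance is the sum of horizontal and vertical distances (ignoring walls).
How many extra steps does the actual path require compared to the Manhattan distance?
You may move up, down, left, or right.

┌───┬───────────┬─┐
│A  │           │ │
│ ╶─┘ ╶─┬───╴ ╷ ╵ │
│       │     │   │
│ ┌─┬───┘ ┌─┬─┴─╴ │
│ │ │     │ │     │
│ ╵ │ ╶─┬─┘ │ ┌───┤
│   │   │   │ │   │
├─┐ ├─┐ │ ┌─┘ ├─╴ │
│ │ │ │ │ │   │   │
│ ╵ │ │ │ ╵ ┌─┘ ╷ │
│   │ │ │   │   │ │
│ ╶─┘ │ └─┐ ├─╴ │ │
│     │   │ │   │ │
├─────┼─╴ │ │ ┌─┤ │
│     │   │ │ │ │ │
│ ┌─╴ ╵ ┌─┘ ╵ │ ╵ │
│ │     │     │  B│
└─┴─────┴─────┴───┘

Manhattan distance: |8 - 0| + |8 - 0| = 16
Actual path length: 32
Extra steps: 32 - 16 = 16

Solution:

┌───┬───────────┬─┐
│A  │↱ → → → → ↓│ │
│ ╶─┘ ╶─┬───╴ ╷ ╵ │
│↳ → ↑  │     │↳ ↓│
│ ┌─┬───┘ ┌─┬─┴─╴ │
│ │ │     │ │↓ ← ↲│
│ ╵ │ ╶─┬─┘ │ ┌───┤
│   │   │   │↓│   │
├─┐ ├─┐ │ ┌─┘ ├─╴ │
│ │ │ │ │ │↓ ↲│↱ ↓│
│ ╵ │ │ │ ╵ ┌─┘ ╷ │
│   │ │ │  ↓│  ↑│↓│
│ ╶─┘ │ └─┐ ├─╴ │ │
│     │   │↓│↱ ↑│↓│
├─────┼─╴ │ │ ┌─┤ │
│     │   │↓│↑│ │↓│
│ ┌─╴ ╵ ┌─┘ ╵ │ ╵ │
│ │     │  ↳ ↑│  B│
└─┴─────┴─────┴───┘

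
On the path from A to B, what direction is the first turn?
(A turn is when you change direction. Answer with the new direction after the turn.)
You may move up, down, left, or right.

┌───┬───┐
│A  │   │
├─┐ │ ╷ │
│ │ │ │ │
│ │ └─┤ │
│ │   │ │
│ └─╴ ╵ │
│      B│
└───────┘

Directions: right, down, down, right, down, right
First turn direction: down

Solution:

┌───┬───┐
│A ↓│   │
├─┐ │ ╷ │
│ │↓│ │ │
│ │ └─┤ │
│ │↳ ↓│ │
│ └─╴ ╵ │
│    ↳ B│
└───────┘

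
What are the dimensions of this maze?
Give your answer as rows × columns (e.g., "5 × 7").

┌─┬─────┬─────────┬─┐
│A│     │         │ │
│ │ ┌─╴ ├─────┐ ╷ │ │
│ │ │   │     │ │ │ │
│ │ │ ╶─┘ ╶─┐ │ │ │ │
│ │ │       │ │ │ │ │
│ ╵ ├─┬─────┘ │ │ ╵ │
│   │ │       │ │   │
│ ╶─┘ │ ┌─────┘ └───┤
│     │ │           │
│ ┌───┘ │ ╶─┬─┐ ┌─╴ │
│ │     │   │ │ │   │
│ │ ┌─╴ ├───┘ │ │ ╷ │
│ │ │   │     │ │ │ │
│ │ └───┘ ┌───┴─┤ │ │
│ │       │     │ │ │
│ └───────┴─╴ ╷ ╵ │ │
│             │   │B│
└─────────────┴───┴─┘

Counting the maze dimensions:
Rows (vertical): 9
Columns (horizontal): 10
Dimensions: 9 × 10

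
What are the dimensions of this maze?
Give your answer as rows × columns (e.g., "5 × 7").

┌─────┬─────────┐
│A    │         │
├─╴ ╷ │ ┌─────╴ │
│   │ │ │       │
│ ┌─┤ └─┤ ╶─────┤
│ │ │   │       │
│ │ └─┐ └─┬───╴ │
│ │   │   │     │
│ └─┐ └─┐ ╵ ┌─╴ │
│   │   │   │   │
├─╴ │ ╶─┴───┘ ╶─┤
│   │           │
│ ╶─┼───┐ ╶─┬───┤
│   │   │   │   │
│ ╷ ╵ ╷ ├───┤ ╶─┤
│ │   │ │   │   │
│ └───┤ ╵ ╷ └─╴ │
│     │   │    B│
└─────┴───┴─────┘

Counting the maze dimensions:
Rows (vertical): 9
Columns (horizontal): 8
Dimensions: 9 × 8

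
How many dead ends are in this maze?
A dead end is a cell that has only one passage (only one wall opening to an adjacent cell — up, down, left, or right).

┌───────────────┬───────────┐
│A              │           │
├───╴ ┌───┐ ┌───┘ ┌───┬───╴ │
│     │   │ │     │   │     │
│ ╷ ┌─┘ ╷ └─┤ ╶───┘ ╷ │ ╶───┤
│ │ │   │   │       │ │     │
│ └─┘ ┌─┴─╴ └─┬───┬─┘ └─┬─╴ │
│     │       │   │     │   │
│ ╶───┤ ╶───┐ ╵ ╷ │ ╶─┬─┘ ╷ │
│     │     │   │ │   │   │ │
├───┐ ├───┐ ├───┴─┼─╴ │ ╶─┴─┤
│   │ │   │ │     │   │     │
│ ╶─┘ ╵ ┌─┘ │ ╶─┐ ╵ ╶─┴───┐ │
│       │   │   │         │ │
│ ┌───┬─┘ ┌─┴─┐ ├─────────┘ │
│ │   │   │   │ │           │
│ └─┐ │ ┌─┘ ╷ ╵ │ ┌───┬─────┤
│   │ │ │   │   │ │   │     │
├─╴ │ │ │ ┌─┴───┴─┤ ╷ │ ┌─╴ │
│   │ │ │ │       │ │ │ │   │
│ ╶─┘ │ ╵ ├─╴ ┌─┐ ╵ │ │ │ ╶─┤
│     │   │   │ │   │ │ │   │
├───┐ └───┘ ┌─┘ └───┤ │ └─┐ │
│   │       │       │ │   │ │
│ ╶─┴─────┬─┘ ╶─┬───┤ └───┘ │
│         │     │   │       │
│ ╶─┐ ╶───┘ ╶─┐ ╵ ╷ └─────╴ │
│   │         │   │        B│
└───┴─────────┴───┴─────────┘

Checking each cell for number of passages:

Dead ends found at positions:
  (0, 0)
  (0, 7)
  (1, 5)
  (2, 1)
  (3, 11)
  (4, 8)
  (4, 13)
  (5, 1)
  (5, 4)
  (6, 12)
  (7, 1)
  (8, 8)
  (9, 5)
  (10, 7)
  (11, 1)
  (11, 9)
  (11, 12)
  (12, 4)
  (13, 1)
  (13, 6)
Total dead ends: 20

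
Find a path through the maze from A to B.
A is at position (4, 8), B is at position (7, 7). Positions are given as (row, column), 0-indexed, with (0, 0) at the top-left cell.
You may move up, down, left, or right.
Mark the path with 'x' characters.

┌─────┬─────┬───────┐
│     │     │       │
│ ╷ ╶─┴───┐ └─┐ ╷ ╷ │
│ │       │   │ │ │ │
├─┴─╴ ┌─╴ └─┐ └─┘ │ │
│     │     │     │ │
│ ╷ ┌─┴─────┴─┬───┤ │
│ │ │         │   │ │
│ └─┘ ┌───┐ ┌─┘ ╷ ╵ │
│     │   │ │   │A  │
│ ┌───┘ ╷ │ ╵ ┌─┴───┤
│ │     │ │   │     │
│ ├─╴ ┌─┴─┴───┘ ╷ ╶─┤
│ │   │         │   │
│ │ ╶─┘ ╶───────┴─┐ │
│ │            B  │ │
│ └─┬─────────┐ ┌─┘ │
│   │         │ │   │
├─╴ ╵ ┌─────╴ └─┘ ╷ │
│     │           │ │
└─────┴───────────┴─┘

Finding the shortest path from (4, 8) to (7, 7):
Path length: 46 steps
Directions: up → left → down → left → down → left → up → up → left → left → left → down → left → left → down → down → down → down → right → down → right → up → right → right → right → right → down → right → right → up → right → up → up → left → up → left → down → left → left → left → left → down → right → right → right → right

Solution:

┌─────┬─────┬───────┐
│     │     │       │
│ ╷ ╶─┴───┐ └─┐ ╷ ╷ │
│ │       │   │ │ │ │
├─┴─╴ ┌─╴ └─┐ └─┘ │ │
│     │     │     │ │
│ ╷ ┌─┴─────┴─┬───┤ │
│ │ │x x x x  │x x│ │
│ └─┘ ┌───┐ ┌─┘ ╷ ╵ │
│x x x│   │x│x x│A  │
│ ┌───┘ ╷ │ ╵ ┌─┴───┤
│x│     │ │x x│x x  │
│ ├─╴ ┌─┴─┴───┘ ╷ ╶─┤
│x│   │x x x x x│x x│
│ │ ╶─┘ ╶───────┴─┐ │
│x│    x x x x B  │x│
│ └─┬─────────┐ ┌─┘ │
│x x│x x x x x│ │x x│
├─╴ ╵ ┌─────╴ └─┘ ╷ │
│  x x│      x x x│ │
└─────┴───────────┴─┘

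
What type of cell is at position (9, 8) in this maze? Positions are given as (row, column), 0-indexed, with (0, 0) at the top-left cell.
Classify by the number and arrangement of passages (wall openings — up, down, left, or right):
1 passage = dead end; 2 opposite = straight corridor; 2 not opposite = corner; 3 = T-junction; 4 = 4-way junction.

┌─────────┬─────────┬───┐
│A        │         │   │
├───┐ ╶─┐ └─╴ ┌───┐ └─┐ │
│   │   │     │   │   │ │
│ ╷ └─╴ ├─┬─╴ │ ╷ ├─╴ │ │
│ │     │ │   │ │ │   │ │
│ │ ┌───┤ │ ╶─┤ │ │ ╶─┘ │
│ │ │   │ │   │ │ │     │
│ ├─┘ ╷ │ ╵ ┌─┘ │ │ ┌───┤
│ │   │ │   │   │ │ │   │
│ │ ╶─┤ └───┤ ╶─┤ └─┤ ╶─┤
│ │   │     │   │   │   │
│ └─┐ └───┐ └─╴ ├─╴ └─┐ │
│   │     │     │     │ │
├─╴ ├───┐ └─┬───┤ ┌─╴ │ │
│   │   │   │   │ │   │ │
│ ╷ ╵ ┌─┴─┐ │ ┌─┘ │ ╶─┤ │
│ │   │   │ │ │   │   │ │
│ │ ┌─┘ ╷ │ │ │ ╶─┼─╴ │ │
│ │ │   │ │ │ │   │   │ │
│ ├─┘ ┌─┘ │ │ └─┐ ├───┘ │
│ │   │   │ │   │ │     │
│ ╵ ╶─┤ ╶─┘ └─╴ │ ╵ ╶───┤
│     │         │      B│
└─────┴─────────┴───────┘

Checking cell at (9, 8):
Number of passages: 2
Cell type: corner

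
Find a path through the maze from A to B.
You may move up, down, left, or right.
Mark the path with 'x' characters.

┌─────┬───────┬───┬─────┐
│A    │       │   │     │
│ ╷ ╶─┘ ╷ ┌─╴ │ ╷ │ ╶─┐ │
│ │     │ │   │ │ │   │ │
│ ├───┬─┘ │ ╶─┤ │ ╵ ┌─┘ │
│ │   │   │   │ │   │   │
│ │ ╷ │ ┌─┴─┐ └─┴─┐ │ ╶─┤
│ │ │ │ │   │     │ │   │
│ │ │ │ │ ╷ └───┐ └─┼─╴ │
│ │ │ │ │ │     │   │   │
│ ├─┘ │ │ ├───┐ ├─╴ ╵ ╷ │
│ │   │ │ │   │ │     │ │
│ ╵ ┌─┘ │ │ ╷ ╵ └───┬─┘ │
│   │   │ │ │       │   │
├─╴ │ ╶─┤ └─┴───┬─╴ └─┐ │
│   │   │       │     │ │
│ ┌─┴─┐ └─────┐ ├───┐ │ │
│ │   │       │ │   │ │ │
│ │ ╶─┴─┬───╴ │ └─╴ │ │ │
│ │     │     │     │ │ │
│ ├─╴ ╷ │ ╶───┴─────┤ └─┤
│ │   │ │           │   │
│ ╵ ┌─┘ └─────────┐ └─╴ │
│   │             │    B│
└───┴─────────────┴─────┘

Finding the shortest path through the maze:
Path length: 32 steps
Directions: right → down → right → right → up → right → down → down → left → down → down → down → down → left → down → right → down → right → right → right → down → left → left → down → right → right → right → right → right → down → right → right

Solution:

┌─────┬───────┬───┬─────┐
│A x  │x x    │   │     │
│ ╷ ╶─┘ ╷ ┌─╴ │ ╷ │ ╶─┐ │
│ │x x x│x│   │ │ │   │ │
│ ├───┬─┘ │ ╶─┤ │ ╵ ┌─┘ │
│ │   │x x│   │ │   │   │
│ │ ╷ │ ┌─┴─┐ └─┴─┐ │ ╶─┤
│ │ │ │x│   │     │ │   │
│ │ │ │ │ ╷ └───┐ └─┼─╴ │
│ │ │ │x│ │     │   │   │
│ ├─┘ │ │ ├───┐ ├─╴ ╵ ╷ │
│ │   │x│ │   │ │     │ │
│ ╵ ┌─┘ │ │ ╷ ╵ └───┬─┘ │
│   │x x│ │ │       │   │
├─╴ │ ╶─┤ └─┴───┬─╴ └─┐ │
│   │x x│       │     │ │
│ ┌─┴─┐ └─────┐ ├───┐ │ │
│ │   │x x x x│ │   │ │ │
│ │ ╶─┴─┬───╴ │ └─╴ │ │ │
│ │     │x x x│     │ │ │
│ ├─╴ ╷ │ ╶───┴─────┤ └─┤
│ │   │ │x x x x x x│   │
│ ╵ ┌─┘ └─────────┐ └─╴ │
│   │             │x x B│
└───┴─────────────┴─────┘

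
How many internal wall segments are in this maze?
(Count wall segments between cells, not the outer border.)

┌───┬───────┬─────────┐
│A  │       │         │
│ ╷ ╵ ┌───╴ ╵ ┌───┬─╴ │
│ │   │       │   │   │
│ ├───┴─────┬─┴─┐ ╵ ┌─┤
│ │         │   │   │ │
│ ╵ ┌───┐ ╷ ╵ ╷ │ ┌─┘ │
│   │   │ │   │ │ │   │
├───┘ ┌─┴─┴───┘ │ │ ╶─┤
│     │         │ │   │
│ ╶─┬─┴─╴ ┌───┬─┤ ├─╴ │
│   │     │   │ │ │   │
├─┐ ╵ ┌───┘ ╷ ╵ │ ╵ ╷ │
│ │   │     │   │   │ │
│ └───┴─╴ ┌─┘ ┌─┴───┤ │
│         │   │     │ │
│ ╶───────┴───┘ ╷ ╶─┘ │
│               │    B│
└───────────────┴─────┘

Counting internal wall segments:
Total internal walls: 80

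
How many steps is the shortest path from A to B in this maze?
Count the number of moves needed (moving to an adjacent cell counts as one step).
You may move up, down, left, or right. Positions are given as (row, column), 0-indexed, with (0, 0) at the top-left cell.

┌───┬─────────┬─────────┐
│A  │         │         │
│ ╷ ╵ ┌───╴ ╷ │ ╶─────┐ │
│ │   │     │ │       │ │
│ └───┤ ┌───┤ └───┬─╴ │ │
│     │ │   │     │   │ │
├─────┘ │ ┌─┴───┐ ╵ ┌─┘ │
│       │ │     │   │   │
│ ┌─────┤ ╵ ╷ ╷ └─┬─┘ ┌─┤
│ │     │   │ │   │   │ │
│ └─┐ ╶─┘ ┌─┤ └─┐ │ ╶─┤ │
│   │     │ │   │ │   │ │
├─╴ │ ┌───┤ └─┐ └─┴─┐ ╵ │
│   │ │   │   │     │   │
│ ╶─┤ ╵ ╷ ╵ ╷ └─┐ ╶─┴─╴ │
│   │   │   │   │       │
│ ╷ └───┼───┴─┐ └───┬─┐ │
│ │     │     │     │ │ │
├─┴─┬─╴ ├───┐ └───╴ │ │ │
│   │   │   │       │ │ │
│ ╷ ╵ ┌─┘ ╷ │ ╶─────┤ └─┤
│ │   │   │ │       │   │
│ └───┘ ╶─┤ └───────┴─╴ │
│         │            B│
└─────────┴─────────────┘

Using BFS to find shortest path:
Start: (0, 0), End: (11, 11)
Path found:
(0,0) → (0,1) → (1,1) → (1,2) → (0,2) → (0,3) → (0,4) → (0,5) → (1,5) → (1,4) → (1,3) → (2,3) → (3,3) → (3,2) → (3,1) → (3,0) → (4,0) → (5,0) → (5,1) → (6,1) → (6,0) → (7,0) → (7,1) → (8,1) → (8,2) → (8,3) → (9,3) → (9,2) → (10,2) → (10,1) → (9,1) → (9,0) → (10,0) → (11,0) → (11,1) → (11,2) → (11,3) → (10,3) → (10,4) → (9,4) → (9,5) → (10,5) → (11,5) → (11,6) → (11,7) → (11,8) → (11,9) → (11,10) → (11,11)
Number of steps: 48

Solution:

┌───┬─────────┬─────────┐
│A ↓│↱ → → ↓  │         │
│ ╷ ╵ ┌───╴ ╷ │ ╶─────┐ │
│ │↳ ↑│↓ ← ↲│ │       │ │
│ └───┤ ┌───┤ └───┬─╴ │ │
│     │↓│   │     │   │ │
├─────┘ │ ┌─┴───┐ ╵ ┌─┘ │
│↓ ← ← ↲│ │     │   │   │
│ ┌─────┤ ╵ ╷ ╷ └─┬─┘ ┌─┤
│↓│     │   │ │   │   │ │
│ └─┐ ╶─┘ ┌─┤ └─┐ │ ╶─┤ │
│↳ ↓│     │ │   │ │   │ │
├─╴ │ ┌───┤ └─┐ └─┴─┐ ╵ │
│↓ ↲│ │   │   │     │   │
│ ╶─┤ ╵ ╷ ╵ ╷ └─┐ ╶─┴─╴ │
│↳ ↓│   │   │   │       │
│ ╷ └───┼───┴─┐ └───┬─┐ │
│ │↳ → ↓│     │     │ │ │
├─┴─┬─╴ ├───┐ └───╴ │ │ │
│↓ ↰│↓ ↲│↱ ↓│       │ │ │
│ ╷ ╵ ┌─┘ ╷ │ ╶─────┤ └─┤
│↓│↑ ↲│↱ ↑│↓│       │   │
│ └───┘ ╶─┤ └───────┴─╴ │
│↳ → → ↑  │↳ → → → → → B│
└─────────┴─────────────┘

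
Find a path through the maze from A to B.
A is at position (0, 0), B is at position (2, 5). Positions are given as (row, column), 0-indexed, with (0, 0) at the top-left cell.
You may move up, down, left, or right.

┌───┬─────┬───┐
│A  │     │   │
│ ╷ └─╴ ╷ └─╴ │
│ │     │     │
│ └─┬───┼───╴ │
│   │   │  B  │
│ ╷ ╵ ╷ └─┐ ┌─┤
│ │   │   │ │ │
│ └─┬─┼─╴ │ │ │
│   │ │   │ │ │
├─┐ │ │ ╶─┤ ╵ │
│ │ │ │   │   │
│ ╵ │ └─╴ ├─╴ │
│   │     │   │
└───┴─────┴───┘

Finding the shortest path from (0, 0) to (2, 5):
Path length: 11 steps
Directions: right → down → right → right → up → right → down → right → right → down → left

Solution:

┌───┬─────┬───┐
│A ↓│  ↱ ↓│   │
│ ╷ └─╴ ╷ └─╴ │
│ │↳ → ↑│↳ → ↓│
│ └─┬───┼───╴ │
│   │   │  B ↲│
│ ╷ ╵ ╷ └─┐ ┌─┤
│ │   │   │ │ │
│ └─┬─┼─╴ │ │ │
│   │ │   │ │ │
├─┐ │ │ ╶─┤ ╵ │
│ │ │ │   │   │
│ ╵ │ └─╴ ├─╴ │
│   │     │   │
└───┴─────┴───┘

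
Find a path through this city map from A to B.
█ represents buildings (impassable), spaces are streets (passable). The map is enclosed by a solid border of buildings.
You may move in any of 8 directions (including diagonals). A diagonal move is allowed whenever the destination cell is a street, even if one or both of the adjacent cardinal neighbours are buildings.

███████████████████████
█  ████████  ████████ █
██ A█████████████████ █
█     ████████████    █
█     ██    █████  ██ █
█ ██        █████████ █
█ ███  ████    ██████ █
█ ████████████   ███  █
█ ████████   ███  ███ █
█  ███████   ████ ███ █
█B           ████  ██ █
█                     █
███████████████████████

Finding the shortest path from A to B:
Movement: 8-directional
Path length: 8 steps
Directions: down → down-left → down-left → down → down → down → down → down

Solution:

███████████████████████
█  ████████  ████████ █
██ A█████████████████ █
█  ↙  ████████████    █
█ ↙   ██    █████  ██ █
█↓██        █████████ █
█↓███  ████    ██████ █
█↓████████████   ███  █
█↓████████   ███  ███ █
█↓ ███████   ████ ███ █
█B           ████  ██ █
█                     █
███████████████████████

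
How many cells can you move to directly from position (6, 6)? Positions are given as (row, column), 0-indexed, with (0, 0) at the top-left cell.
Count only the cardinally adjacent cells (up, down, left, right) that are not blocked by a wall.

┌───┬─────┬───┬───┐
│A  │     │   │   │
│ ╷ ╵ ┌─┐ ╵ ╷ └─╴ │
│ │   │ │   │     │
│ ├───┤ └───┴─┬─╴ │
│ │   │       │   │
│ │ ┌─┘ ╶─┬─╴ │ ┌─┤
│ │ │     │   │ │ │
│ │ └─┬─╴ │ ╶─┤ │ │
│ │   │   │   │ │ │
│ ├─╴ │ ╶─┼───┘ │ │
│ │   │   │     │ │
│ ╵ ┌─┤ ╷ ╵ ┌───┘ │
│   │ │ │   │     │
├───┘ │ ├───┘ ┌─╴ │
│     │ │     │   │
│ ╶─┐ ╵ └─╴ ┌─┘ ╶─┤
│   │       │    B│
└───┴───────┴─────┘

Checking passable neighbors of (6, 6):
Neighbors: (7, 6), (6, 7)
Count: 2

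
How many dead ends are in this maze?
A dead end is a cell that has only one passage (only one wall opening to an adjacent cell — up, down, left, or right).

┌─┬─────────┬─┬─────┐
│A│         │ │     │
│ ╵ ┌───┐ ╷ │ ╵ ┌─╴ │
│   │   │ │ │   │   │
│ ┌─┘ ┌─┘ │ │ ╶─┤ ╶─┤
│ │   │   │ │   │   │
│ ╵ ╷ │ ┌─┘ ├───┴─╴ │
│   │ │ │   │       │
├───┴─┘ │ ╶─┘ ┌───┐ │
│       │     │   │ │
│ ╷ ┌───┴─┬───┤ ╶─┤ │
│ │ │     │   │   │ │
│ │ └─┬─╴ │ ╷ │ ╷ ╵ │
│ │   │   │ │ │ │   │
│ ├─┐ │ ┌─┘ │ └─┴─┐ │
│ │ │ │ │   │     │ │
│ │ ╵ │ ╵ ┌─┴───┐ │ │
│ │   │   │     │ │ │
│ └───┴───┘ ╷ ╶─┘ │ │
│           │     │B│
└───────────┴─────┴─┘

Checking each cell for number of passages:

Dead ends found at positions:
  (0, 0)
  (0, 6)
  (1, 3)
  (2, 7)
  (3, 2)
  (4, 8)
  (5, 2)
  (6, 7)
  (7, 1)
  (8, 7)
  (9, 9)
Total dead ends: 11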